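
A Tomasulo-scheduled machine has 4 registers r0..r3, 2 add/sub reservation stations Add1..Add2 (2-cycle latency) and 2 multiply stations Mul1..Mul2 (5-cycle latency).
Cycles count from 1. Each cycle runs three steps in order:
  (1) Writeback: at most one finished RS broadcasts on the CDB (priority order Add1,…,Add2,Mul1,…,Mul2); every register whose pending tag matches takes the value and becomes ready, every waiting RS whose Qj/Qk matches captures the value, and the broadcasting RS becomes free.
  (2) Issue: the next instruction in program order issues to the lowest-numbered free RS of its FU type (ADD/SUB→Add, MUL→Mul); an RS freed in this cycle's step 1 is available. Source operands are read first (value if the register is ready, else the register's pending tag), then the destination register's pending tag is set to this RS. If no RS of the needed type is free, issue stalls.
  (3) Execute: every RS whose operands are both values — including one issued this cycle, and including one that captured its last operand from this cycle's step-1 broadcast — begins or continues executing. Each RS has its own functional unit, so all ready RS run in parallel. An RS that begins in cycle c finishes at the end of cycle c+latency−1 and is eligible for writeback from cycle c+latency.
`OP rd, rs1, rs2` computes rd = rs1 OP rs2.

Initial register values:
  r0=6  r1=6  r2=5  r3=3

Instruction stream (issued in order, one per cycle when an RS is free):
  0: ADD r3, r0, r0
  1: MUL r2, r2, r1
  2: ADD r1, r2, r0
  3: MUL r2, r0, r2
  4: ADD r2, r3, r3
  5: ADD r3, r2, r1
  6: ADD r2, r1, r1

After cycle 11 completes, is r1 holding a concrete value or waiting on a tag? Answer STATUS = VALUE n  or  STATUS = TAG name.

cycle 1: issue ADD r3<-Add1 // r0:6,r1:6,r2:5,r3:Add1
cycle 2: issue MUL r2<-Mul1 // r0:6,r1:6,r2:Mul1,r3:Add1
cycle 3: CDB Add1=12; issue ADD r1<-Add1 // r0:6,r1:Add1,r2:Mul1,r3:12
cycle 4: issue MUL r2<-Mul2 // r0:6,r1:Add1,r2:Mul2,r3:12
cycle 5: issue ADD r2<-Add2 // r0:6,r1:Add1,r2:Add2,r3:12
cycle 6: stall // r0:6,r1:Add1,r2:Add2,r3:12
cycle 7: CDB Add2=24; issue ADD r3<-Add2 // r0:6,r1:Add1,r2:24,r3:Add2
cycle 8: CDB Mul1=30; stall // r0:6,r1:Add1,r2:24,r3:Add2
cycle 9: stall // r0:6,r1:Add1,r2:24,r3:Add2
cycle 10: CDB Add1=36; issue ADD r2<-Add1 // r0:6,r1:36,r2:Add1,r3:Add2
cycle 11: - // r0:6,r1:36,r2:Add1,r3:Add2

STATUS = VALUE 36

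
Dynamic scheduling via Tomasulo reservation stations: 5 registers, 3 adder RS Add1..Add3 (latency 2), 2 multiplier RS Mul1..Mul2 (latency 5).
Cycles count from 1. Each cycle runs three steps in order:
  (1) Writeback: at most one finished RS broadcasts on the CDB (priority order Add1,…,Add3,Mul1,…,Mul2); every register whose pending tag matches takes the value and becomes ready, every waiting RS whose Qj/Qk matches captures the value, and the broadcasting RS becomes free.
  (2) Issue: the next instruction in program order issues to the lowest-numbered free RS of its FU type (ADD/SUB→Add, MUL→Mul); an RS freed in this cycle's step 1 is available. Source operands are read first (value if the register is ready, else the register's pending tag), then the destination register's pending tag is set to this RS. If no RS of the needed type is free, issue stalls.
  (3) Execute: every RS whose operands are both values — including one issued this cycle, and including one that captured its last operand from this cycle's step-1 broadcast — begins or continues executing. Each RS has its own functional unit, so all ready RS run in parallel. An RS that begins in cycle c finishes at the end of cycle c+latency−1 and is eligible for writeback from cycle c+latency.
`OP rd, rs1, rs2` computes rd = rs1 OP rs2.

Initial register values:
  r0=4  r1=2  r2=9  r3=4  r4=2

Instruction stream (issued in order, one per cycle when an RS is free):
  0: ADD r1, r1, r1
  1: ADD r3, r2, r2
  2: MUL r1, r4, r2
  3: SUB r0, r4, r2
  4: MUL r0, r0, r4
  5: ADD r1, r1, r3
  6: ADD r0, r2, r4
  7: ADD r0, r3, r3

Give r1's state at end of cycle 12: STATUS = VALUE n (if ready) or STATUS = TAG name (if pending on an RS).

STATUS = VALUE 36

c1: issue ADD r1<-Add1 | r0:4,r1:Add1,r2:9,r3:4,r4:2
c2: issue ADD r3<-Add2 | r0:4,r1:Add1,r2:9,r3:Add2,r4:2
c3: CDB Add1=4; issue MUL r1<-Mul1 | r0:4,r1:Mul1,r2:9,r3:Add2,r4:2
c4: CDB Add2=18; issue SUB r0<-Add1 | r0:Add1,r1:Mul1,r2:9,r3:18,r4:2
c5: issue MUL r0<-Mul2 | r0:Mul2,r1:Mul1,r2:9,r3:18,r4:2
c6: CDB Add1=-7; issue ADD r1<-Add1 | r0:Mul2,r1:Add1,r2:9,r3:18,r4:2
c7: issue ADD r0<-Add2 | r0:Add2,r1:Add1,r2:9,r3:18,r4:2
c8: CDB Mul1=18; issue ADD r0<-Add3 | r0:Add3,r1:Add1,r2:9,r3:18,r4:2
c9: CDB Add2=11 | r0:Add3,r1:Add1,r2:9,r3:18,r4:2
c10: CDB Add1=36 | r0:Add3,r1:36,r2:9,r3:18,r4:2
c11: CDB Add3=36 | r0:36,r1:36,r2:9,r3:18,r4:2
c12: CDB Mul2=-14 | r0:36,r1:36,r2:9,r3:18,r4:2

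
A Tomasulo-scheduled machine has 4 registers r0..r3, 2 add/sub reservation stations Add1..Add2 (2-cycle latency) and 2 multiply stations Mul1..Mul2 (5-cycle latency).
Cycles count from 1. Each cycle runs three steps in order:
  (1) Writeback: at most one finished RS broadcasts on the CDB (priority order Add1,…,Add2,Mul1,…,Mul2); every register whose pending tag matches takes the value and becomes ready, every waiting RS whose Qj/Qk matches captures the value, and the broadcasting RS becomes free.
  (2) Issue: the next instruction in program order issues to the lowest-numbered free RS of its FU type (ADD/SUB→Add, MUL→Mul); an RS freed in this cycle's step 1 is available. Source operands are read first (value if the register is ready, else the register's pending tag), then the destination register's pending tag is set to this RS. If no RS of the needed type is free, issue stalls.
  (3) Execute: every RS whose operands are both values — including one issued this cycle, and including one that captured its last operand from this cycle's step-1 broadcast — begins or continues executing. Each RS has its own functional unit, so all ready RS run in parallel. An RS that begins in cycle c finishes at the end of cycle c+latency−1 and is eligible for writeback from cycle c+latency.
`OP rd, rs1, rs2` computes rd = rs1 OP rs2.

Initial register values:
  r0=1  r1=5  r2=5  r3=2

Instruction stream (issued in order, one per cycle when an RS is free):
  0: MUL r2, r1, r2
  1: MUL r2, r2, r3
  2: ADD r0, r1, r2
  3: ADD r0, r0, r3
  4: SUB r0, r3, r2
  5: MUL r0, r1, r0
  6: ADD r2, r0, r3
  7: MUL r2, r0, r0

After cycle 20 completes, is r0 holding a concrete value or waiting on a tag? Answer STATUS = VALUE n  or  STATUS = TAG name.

STATUS = VALUE -240

  c1: issue MUL r2<-Mul1  regs: r0:1,r1:5,r2:Mul1,r3:2
  c2: issue MUL r2<-Mul2  regs: r0:1,r1:5,r2:Mul2,r3:2
  c3: issue ADD r0<-Add1  regs: r0:Add1,r1:5,r2:Mul2,r3:2
  c4: issue ADD r0<-Add2  regs: r0:Add2,r1:5,r2:Mul2,r3:2
  c5: stall  regs: r0:Add2,r1:5,r2:Mul2,r3:2
  c6: CDB Mul1=25; stall  regs: r0:Add2,r1:5,r2:Mul2,r3:2
  c7: stall  regs: r0:Add2,r1:5,r2:Mul2,r3:2
  c8: stall  regs: r0:Add2,r1:5,r2:Mul2,r3:2
  c9: stall  regs: r0:Add2,r1:5,r2:Mul2,r3:2
  c10: stall  regs: r0:Add2,r1:5,r2:Mul2,r3:2
  c11: CDB Mul2=50; stall  regs: r0:Add2,r1:5,r2:50,r3:2
  c12: stall  regs: r0:Add2,r1:5,r2:50,r3:2
  c13: CDB Add1=55; issue SUB r0<-Add1  regs: r0:Add1,r1:5,r2:50,r3:2
  c14: issue MUL r0<-Mul1  regs: r0:Mul1,r1:5,r2:50,r3:2
  c15: CDB Add1=-48; issue ADD r2<-Add1  regs: r0:Mul1,r1:5,r2:Add1,r3:2
  c16: CDB Add2=57; issue MUL r2<-Mul2  regs: r0:Mul1,r1:5,r2:Mul2,r3:2
  c17: -  regs: r0:Mul1,r1:5,r2:Mul2,r3:2
  c18: -  regs: r0:Mul1,r1:5,r2:Mul2,r3:2
  c19: -  regs: r0:Mul1,r1:5,r2:Mul2,r3:2
  c20: CDB Mul1=-240  regs: r0:-240,r1:5,r2:Mul2,r3:2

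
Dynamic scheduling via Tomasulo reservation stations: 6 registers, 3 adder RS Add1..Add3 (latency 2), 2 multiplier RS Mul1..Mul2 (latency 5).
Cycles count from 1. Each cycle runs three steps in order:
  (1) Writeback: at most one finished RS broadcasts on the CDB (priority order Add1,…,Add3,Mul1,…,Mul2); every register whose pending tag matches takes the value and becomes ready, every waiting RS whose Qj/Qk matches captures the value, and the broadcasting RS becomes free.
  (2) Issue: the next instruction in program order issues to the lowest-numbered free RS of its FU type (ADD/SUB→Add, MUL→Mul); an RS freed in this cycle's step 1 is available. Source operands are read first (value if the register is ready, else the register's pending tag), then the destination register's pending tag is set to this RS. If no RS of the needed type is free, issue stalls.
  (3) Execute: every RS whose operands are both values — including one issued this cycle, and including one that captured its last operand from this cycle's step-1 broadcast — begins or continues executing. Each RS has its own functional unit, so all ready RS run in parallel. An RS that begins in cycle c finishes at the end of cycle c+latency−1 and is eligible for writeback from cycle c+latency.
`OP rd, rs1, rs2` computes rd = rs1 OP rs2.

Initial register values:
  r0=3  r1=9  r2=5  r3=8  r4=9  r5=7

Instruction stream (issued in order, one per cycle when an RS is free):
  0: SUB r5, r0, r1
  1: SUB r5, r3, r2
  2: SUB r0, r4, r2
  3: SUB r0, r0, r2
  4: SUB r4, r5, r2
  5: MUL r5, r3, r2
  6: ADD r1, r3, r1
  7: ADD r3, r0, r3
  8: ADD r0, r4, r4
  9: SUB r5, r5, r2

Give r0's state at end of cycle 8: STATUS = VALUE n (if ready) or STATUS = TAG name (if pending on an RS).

c1: issue SUB r5<-Add1 | r0:3,r1:9,r2:5,r3:8,r4:9,r5:Add1
c2: issue SUB r5<-Add2 | r0:3,r1:9,r2:5,r3:8,r4:9,r5:Add2
c3: CDB Add1=-6; issue SUB r0<-Add1 | r0:Add1,r1:9,r2:5,r3:8,r4:9,r5:Add2
c4: CDB Add2=3; issue SUB r0<-Add2 | r0:Add2,r1:9,r2:5,r3:8,r4:9,r5:3
c5: CDB Add1=4; issue SUB r4<-Add1 | r0:Add2,r1:9,r2:5,r3:8,r4:Add1,r5:3
c6: issue MUL r5<-Mul1 | r0:Add2,r1:9,r2:5,r3:8,r4:Add1,r5:Mul1
c7: CDB Add1=-2; issue ADD r1<-Add1 | r0:Add2,r1:Add1,r2:5,r3:8,r4:-2,r5:Mul1
c8: CDB Add2=-1; issue ADD r3<-Add2 | r0:-1,r1:Add1,r2:5,r3:Add2,r4:-2,r5:Mul1

STATUS = VALUE -1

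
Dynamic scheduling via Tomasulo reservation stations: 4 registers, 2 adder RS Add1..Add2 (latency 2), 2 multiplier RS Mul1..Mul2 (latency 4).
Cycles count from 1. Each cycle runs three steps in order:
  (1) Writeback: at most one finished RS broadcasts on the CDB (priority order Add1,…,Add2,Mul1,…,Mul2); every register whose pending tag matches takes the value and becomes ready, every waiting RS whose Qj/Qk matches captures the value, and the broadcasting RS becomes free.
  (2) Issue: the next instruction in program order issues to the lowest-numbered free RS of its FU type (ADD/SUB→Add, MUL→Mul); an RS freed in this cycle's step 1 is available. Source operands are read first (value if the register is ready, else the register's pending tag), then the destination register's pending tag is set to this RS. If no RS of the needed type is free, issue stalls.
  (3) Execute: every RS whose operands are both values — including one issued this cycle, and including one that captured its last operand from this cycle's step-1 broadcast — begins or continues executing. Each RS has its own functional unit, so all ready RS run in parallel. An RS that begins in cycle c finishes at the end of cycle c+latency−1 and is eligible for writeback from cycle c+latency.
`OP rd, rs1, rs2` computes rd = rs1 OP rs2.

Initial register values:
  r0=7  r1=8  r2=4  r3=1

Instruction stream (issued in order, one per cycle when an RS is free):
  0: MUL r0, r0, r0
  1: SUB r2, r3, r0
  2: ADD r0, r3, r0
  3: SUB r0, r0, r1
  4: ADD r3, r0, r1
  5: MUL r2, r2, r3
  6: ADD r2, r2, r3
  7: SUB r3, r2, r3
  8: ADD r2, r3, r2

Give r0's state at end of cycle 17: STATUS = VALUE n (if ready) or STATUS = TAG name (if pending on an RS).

STATUS = VALUE 42

c1: issue MUL r0<-Mul1 | r0:Mul1,r1:8,r2:4,r3:1
c2: issue SUB r2<-Add1 | r0:Mul1,r1:8,r2:Add1,r3:1
c3: issue ADD r0<-Add2 | r0:Add2,r1:8,r2:Add1,r3:1
c4: stall | r0:Add2,r1:8,r2:Add1,r3:1
c5: CDB Mul1=49; stall | r0:Add2,r1:8,r2:Add1,r3:1
c6: stall | r0:Add2,r1:8,r2:Add1,r3:1
c7: CDB Add1=-48; issue SUB r0<-Add1 | r0:Add1,r1:8,r2:-48,r3:1
c8: CDB Add2=50; issue ADD r3<-Add2 | r0:Add1,r1:8,r2:-48,r3:Add2
c9: issue MUL r2<-Mul1 | r0:Add1,r1:8,r2:Mul1,r3:Add2
c10: CDB Add1=42; issue ADD r2<-Add1 | r0:42,r1:8,r2:Add1,r3:Add2
c11: stall | r0:42,r1:8,r2:Add1,r3:Add2
c12: CDB Add2=50; issue SUB r3<-Add2 | r0:42,r1:8,r2:Add1,r3:Add2
c13: stall | r0:42,r1:8,r2:Add1,r3:Add2
c14: stall | r0:42,r1:8,r2:Add1,r3:Add2
c15: stall | r0:42,r1:8,r2:Add1,r3:Add2
c16: CDB Mul1=-2400; stall | r0:42,r1:8,r2:Add1,r3:Add2
c17: stall | r0:42,r1:8,r2:Add1,r3:Add2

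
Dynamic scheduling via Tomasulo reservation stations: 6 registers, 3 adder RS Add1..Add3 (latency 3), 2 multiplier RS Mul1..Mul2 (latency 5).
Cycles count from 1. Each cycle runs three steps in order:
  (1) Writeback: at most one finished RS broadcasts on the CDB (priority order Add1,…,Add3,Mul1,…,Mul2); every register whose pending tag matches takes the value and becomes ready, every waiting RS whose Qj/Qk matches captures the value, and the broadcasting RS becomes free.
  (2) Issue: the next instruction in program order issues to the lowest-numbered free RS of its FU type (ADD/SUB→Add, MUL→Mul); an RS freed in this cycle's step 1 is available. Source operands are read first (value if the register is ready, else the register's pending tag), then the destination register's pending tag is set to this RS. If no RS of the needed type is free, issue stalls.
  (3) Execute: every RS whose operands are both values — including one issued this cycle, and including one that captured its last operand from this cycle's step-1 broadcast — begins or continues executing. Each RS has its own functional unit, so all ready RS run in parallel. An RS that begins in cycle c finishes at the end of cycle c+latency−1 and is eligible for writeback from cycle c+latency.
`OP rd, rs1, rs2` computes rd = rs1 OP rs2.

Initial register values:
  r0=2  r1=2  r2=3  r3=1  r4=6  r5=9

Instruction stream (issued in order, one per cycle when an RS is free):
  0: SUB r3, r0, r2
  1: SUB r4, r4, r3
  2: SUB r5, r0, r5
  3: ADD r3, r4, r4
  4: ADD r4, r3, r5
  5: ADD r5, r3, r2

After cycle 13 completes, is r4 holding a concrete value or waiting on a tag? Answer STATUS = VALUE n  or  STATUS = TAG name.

c1: issue SUB r3<-Add1 | r0:2,r1:2,r2:3,r3:Add1,r4:6,r5:9
c2: issue SUB r4<-Add2 | r0:2,r1:2,r2:3,r3:Add1,r4:Add2,r5:9
c3: issue SUB r5<-Add3 | r0:2,r1:2,r2:3,r3:Add1,r4:Add2,r5:Add3
c4: CDB Add1=-1; issue ADD r3<-Add1 | r0:2,r1:2,r2:3,r3:Add1,r4:Add2,r5:Add3
c5: stall | r0:2,r1:2,r2:3,r3:Add1,r4:Add2,r5:Add3
c6: CDB Add3=-7; issue ADD r4<-Add3 | r0:2,r1:2,r2:3,r3:Add1,r4:Add3,r5:-7
c7: CDB Add2=7; issue ADD r5<-Add2 | r0:2,r1:2,r2:3,r3:Add1,r4:Add3,r5:Add2
c8: - | r0:2,r1:2,r2:3,r3:Add1,r4:Add3,r5:Add2
c9: - | r0:2,r1:2,r2:3,r3:Add1,r4:Add3,r5:Add2
c10: CDB Add1=14 | r0:2,r1:2,r2:3,r3:14,r4:Add3,r5:Add2
c11: - | r0:2,r1:2,r2:3,r3:14,r4:Add3,r5:Add2
c12: - | r0:2,r1:2,r2:3,r3:14,r4:Add3,r5:Add2
c13: CDB Add2=17 | r0:2,r1:2,r2:3,r3:14,r4:Add3,r5:17

STATUS = TAG Add3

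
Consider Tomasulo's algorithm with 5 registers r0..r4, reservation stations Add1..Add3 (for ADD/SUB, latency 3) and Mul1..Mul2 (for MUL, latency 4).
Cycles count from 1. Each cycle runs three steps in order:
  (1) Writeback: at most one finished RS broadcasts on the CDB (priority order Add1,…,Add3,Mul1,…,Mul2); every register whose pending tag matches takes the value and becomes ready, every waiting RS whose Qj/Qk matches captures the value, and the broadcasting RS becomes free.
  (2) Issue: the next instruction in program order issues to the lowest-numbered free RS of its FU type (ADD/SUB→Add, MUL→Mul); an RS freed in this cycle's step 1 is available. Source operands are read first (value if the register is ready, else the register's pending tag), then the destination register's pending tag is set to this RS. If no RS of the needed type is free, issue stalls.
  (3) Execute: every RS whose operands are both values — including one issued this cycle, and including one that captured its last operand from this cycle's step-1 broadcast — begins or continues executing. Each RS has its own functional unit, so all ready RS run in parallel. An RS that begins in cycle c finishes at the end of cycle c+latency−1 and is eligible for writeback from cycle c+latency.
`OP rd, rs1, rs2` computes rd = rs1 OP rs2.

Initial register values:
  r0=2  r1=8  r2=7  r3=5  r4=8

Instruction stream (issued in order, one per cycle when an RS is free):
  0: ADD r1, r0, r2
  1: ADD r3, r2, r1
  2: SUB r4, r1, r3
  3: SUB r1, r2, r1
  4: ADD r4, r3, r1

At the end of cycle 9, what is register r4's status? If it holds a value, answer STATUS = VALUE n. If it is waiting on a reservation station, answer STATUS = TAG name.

STATUS = TAG Add1

  c1: issue ADD r1<-Add1  regs: r0:2,r1:Add1,r2:7,r3:5,r4:8
  c2: issue ADD r3<-Add2  regs: r0:2,r1:Add1,r2:7,r3:Add2,r4:8
  c3: issue SUB r4<-Add3  regs: r0:2,r1:Add1,r2:7,r3:Add2,r4:Add3
  c4: CDB Add1=9; issue SUB r1<-Add1  regs: r0:2,r1:Add1,r2:7,r3:Add2,r4:Add3
  c5: stall  regs: r0:2,r1:Add1,r2:7,r3:Add2,r4:Add3
  c6: stall  regs: r0:2,r1:Add1,r2:7,r3:Add2,r4:Add3
  c7: CDB Add1=-2; issue ADD r4<-Add1  regs: r0:2,r1:-2,r2:7,r3:Add2,r4:Add1
  c8: CDB Add2=16  regs: r0:2,r1:-2,r2:7,r3:16,r4:Add1
  c9: -  regs: r0:2,r1:-2,r2:7,r3:16,r4:Add1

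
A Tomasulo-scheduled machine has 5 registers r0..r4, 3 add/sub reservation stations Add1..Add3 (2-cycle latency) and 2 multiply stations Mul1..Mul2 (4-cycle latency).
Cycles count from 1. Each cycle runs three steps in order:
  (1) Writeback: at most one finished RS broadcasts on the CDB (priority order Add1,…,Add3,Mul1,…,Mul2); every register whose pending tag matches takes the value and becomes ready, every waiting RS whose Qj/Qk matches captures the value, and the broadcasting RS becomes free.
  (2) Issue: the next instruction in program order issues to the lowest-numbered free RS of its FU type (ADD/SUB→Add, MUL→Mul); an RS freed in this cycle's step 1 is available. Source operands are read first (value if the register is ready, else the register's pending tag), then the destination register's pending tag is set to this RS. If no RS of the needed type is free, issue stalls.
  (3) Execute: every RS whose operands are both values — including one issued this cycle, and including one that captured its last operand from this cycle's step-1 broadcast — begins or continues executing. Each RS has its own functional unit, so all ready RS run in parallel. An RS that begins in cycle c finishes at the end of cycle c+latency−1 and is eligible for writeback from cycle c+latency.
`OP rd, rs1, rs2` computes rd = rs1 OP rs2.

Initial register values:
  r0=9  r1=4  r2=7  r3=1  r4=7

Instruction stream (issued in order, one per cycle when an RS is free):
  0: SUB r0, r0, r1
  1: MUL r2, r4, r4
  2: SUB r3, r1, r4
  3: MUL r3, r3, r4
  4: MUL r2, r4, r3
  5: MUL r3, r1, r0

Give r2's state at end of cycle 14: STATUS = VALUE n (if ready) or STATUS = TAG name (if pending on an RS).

STATUS = VALUE -147

cycle 1: issue SUB r0<-Add1 // r0:Add1,r1:4,r2:7,r3:1,r4:7
cycle 2: issue MUL r2<-Mul1 // r0:Add1,r1:4,r2:Mul1,r3:1,r4:7
cycle 3: CDB Add1=5; issue SUB r3<-Add1 // r0:5,r1:4,r2:Mul1,r3:Add1,r4:7
cycle 4: issue MUL r3<-Mul2 // r0:5,r1:4,r2:Mul1,r3:Mul2,r4:7
cycle 5: CDB Add1=-3; stall // r0:5,r1:4,r2:Mul1,r3:Mul2,r4:7
cycle 6: CDB Mul1=49; issue MUL r2<-Mul1 // r0:5,r1:4,r2:Mul1,r3:Mul2,r4:7
cycle 7: stall // r0:5,r1:4,r2:Mul1,r3:Mul2,r4:7
cycle 8: stall // r0:5,r1:4,r2:Mul1,r3:Mul2,r4:7
cycle 9: CDB Mul2=-21; issue MUL r3<-Mul2 // r0:5,r1:4,r2:Mul1,r3:Mul2,r4:7
cycle 10: - // r0:5,r1:4,r2:Mul1,r3:Mul2,r4:7
cycle 11: - // r0:5,r1:4,r2:Mul1,r3:Mul2,r4:7
cycle 12: - // r0:5,r1:4,r2:Mul1,r3:Mul2,r4:7
cycle 13: CDB Mul1=-147 // r0:5,r1:4,r2:-147,r3:Mul2,r4:7
cycle 14: CDB Mul2=20 // r0:5,r1:4,r2:-147,r3:20,r4:7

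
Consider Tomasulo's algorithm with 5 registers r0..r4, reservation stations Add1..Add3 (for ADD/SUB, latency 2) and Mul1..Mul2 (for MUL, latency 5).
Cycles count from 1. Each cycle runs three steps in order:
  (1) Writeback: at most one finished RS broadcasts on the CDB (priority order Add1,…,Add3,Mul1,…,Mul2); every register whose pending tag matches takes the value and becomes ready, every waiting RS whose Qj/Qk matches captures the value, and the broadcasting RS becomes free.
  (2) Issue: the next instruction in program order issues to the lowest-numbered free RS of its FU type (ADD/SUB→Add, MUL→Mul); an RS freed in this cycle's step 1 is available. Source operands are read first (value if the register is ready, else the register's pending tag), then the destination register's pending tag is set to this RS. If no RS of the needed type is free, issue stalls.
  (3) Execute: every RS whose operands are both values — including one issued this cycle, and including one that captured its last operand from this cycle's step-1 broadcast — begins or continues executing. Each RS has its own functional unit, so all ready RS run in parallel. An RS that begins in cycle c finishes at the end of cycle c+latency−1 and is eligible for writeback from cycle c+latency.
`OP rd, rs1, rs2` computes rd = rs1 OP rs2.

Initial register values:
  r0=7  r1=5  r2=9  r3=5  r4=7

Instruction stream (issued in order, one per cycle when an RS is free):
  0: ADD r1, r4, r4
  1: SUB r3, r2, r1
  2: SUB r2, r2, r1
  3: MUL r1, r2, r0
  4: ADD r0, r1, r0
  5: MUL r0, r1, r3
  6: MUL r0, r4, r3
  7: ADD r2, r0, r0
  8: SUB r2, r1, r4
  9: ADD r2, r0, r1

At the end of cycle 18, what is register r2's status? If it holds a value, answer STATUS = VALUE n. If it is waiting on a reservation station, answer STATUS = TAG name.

STATUS = VALUE -70

  c1: issue ADD r1<-Add1  regs: r0:7,r1:Add1,r2:9,r3:5,r4:7
  c2: issue SUB r3<-Add2  regs: r0:7,r1:Add1,r2:9,r3:Add2,r4:7
  c3: CDB Add1=14; issue SUB r2<-Add1  regs: r0:7,r1:14,r2:Add1,r3:Add2,r4:7
  c4: issue MUL r1<-Mul1  regs: r0:7,r1:Mul1,r2:Add1,r3:Add2,r4:7
  c5: CDB Add1=-5; issue ADD r0<-Add1  regs: r0:Add1,r1:Mul1,r2:-5,r3:Add2,r4:7
  c6: CDB Add2=-5; issue MUL r0<-Mul2  regs: r0:Mul2,r1:Mul1,r2:-5,r3:-5,r4:7
  c7: stall  regs: r0:Mul2,r1:Mul1,r2:-5,r3:-5,r4:7
  c8: stall  regs: r0:Mul2,r1:Mul1,r2:-5,r3:-5,r4:7
  c9: stall  regs: r0:Mul2,r1:Mul1,r2:-5,r3:-5,r4:7
  c10: CDB Mul1=-35; issue MUL r0<-Mul1  regs: r0:Mul1,r1:-35,r2:-5,r3:-5,r4:7
  c11: issue ADD r2<-Add2  regs: r0:Mul1,r1:-35,r2:Add2,r3:-5,r4:7
  c12: CDB Add1=-28; issue SUB r2<-Add1  regs: r0:Mul1,r1:-35,r2:Add1,r3:-5,r4:7
  c13: issue ADD r2<-Add3  regs: r0:Mul1,r1:-35,r2:Add3,r3:-5,r4:7
  c14: CDB Add1=-42  regs: r0:Mul1,r1:-35,r2:Add3,r3:-5,r4:7
  c15: CDB Mul1=-35  regs: r0:-35,r1:-35,r2:Add3,r3:-5,r4:7
  c16: CDB Mul2=175  regs: r0:-35,r1:-35,r2:Add3,r3:-5,r4:7
  c17: CDB Add2=-70  regs: r0:-35,r1:-35,r2:Add3,r3:-5,r4:7
  c18: CDB Add3=-70  regs: r0:-35,r1:-35,r2:-70,r3:-5,r4:7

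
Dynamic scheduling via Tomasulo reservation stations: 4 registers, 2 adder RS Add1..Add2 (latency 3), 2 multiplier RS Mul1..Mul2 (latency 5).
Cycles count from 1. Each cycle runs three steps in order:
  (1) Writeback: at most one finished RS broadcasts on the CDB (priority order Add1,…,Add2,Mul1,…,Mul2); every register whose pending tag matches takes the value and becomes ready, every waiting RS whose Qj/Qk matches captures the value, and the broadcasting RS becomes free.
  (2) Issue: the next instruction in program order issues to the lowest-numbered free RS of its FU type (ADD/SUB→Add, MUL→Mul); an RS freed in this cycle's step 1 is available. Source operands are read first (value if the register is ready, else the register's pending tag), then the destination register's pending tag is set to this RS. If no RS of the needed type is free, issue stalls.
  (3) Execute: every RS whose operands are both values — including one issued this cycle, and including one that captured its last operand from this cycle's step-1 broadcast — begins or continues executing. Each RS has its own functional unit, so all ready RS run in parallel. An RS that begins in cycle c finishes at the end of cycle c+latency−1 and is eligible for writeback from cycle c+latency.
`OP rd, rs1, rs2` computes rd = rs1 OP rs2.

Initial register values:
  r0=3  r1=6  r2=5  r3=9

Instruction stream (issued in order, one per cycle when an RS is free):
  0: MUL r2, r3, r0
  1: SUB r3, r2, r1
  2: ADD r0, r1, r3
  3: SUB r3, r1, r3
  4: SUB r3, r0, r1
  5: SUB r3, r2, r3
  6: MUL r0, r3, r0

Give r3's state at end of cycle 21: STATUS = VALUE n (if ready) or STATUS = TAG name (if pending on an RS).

c1: issue MUL r2<-Mul1 | r0:3,r1:6,r2:Mul1,r3:9
c2: issue SUB r3<-Add1 | r0:3,r1:6,r2:Mul1,r3:Add1
c3: issue ADD r0<-Add2 | r0:Add2,r1:6,r2:Mul1,r3:Add1
c4: stall | r0:Add2,r1:6,r2:Mul1,r3:Add1
c5: stall | r0:Add2,r1:6,r2:Mul1,r3:Add1
c6: CDB Mul1=27; stall | r0:Add2,r1:6,r2:27,r3:Add1
c7: stall | r0:Add2,r1:6,r2:27,r3:Add1
c8: stall | r0:Add2,r1:6,r2:27,r3:Add1
c9: CDB Add1=21; issue SUB r3<-Add1 | r0:Add2,r1:6,r2:27,r3:Add1
c10: stall | r0:Add2,r1:6,r2:27,r3:Add1
c11: stall | r0:Add2,r1:6,r2:27,r3:Add1
c12: CDB Add1=-15; issue SUB r3<-Add1 | r0:Add2,r1:6,r2:27,r3:Add1
c13: CDB Add2=27; issue SUB r3<-Add2 | r0:27,r1:6,r2:27,r3:Add2
c14: issue MUL r0<-Mul1 | r0:Mul1,r1:6,r2:27,r3:Add2
c15: - | r0:Mul1,r1:6,r2:27,r3:Add2
c16: CDB Add1=21 | r0:Mul1,r1:6,r2:27,r3:Add2
c17: - | r0:Mul1,r1:6,r2:27,r3:Add2
c18: - | r0:Mul1,r1:6,r2:27,r3:Add2
c19: CDB Add2=6 | r0:Mul1,r1:6,r2:27,r3:6
c20: - | r0:Mul1,r1:6,r2:27,r3:6
c21: - | r0:Mul1,r1:6,r2:27,r3:6

STATUS = VALUE 6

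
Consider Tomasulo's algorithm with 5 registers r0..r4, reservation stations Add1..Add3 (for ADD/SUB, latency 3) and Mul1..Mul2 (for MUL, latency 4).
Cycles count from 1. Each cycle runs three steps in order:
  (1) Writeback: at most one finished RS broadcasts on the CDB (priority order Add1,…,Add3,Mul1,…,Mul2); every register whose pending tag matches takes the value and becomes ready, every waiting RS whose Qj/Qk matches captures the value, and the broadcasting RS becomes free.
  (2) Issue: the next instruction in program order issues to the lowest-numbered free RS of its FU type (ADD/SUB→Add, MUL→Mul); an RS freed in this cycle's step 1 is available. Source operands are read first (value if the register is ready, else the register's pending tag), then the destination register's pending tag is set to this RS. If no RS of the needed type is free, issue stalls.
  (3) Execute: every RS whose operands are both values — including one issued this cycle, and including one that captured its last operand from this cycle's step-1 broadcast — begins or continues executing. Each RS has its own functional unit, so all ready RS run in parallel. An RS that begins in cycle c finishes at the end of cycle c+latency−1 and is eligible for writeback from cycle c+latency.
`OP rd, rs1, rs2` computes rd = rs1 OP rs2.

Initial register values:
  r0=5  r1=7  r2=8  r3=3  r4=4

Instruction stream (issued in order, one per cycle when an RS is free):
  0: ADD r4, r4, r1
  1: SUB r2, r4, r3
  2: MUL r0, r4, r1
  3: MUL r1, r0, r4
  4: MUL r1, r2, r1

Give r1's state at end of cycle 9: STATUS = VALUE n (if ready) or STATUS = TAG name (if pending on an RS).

  c1: issue ADD r4<-Add1  regs: r0:5,r1:7,r2:8,r3:3,r4:Add1
  c2: issue SUB r2<-Add2  regs: r0:5,r1:7,r2:Add2,r3:3,r4:Add1
  c3: issue MUL r0<-Mul1  regs: r0:Mul1,r1:7,r2:Add2,r3:3,r4:Add1
  c4: CDB Add1=11; issue MUL r1<-Mul2  regs: r0:Mul1,r1:Mul2,r2:Add2,r3:3,r4:11
  c5: stall  regs: r0:Mul1,r1:Mul2,r2:Add2,r3:3,r4:11
  c6: stall  regs: r0:Mul1,r1:Mul2,r2:Add2,r3:3,r4:11
  c7: CDB Add2=8; stall  regs: r0:Mul1,r1:Mul2,r2:8,r3:3,r4:11
  c8: CDB Mul1=77; issue MUL r1<-Mul1  regs: r0:77,r1:Mul1,r2:8,r3:3,r4:11
  c9: -  regs: r0:77,r1:Mul1,r2:8,r3:3,r4:11

STATUS = TAG Mul1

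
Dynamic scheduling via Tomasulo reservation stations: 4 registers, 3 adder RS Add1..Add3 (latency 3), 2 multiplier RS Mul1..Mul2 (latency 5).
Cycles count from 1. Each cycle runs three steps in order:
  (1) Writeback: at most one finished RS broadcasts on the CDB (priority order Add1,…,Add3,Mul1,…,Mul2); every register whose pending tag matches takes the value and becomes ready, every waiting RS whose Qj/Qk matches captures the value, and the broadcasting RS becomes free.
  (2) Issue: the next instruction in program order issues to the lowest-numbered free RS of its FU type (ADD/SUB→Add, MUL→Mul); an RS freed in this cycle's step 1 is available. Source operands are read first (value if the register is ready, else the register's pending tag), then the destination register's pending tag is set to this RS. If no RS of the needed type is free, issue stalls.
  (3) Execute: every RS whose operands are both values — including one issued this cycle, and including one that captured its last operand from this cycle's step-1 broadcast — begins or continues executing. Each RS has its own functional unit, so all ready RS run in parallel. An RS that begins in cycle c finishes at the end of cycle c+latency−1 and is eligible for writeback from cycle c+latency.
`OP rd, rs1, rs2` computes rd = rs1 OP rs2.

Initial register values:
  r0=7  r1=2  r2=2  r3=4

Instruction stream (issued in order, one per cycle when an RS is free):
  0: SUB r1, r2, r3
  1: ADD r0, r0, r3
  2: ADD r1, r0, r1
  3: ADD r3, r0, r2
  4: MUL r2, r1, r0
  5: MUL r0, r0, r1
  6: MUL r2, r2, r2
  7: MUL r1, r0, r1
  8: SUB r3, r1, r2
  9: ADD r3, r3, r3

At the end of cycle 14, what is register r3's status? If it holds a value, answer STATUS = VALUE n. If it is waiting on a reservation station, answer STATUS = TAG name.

  c1: issue SUB r1<-Add1  regs: r0:7,r1:Add1,r2:2,r3:4
  c2: issue ADD r0<-Add2  regs: r0:Add2,r1:Add1,r2:2,r3:4
  c3: issue ADD r1<-Add3  regs: r0:Add2,r1:Add3,r2:2,r3:4
  c4: CDB Add1=-2; issue ADD r3<-Add1  regs: r0:Add2,r1:Add3,r2:2,r3:Add1
  c5: CDB Add2=11; issue MUL r2<-Mul1  regs: r0:11,r1:Add3,r2:Mul1,r3:Add1
  c6: issue MUL r0<-Mul2  regs: r0:Mul2,r1:Add3,r2:Mul1,r3:Add1
  c7: stall  regs: r0:Mul2,r1:Add3,r2:Mul1,r3:Add1
  c8: CDB Add1=13; stall  regs: r0:Mul2,r1:Add3,r2:Mul1,r3:13
  c9: CDB Add3=9; stall  regs: r0:Mul2,r1:9,r2:Mul1,r3:13
  c10: stall  regs: r0:Mul2,r1:9,r2:Mul1,r3:13
  c11: stall  regs: r0:Mul2,r1:9,r2:Mul1,r3:13
  c12: stall  regs: r0:Mul2,r1:9,r2:Mul1,r3:13
  c13: stall  regs: r0:Mul2,r1:9,r2:Mul1,r3:13
  c14: CDB Mul1=99; issue MUL r2<-Mul1  regs: r0:Mul2,r1:9,r2:Mul1,r3:13

STATUS = VALUE 13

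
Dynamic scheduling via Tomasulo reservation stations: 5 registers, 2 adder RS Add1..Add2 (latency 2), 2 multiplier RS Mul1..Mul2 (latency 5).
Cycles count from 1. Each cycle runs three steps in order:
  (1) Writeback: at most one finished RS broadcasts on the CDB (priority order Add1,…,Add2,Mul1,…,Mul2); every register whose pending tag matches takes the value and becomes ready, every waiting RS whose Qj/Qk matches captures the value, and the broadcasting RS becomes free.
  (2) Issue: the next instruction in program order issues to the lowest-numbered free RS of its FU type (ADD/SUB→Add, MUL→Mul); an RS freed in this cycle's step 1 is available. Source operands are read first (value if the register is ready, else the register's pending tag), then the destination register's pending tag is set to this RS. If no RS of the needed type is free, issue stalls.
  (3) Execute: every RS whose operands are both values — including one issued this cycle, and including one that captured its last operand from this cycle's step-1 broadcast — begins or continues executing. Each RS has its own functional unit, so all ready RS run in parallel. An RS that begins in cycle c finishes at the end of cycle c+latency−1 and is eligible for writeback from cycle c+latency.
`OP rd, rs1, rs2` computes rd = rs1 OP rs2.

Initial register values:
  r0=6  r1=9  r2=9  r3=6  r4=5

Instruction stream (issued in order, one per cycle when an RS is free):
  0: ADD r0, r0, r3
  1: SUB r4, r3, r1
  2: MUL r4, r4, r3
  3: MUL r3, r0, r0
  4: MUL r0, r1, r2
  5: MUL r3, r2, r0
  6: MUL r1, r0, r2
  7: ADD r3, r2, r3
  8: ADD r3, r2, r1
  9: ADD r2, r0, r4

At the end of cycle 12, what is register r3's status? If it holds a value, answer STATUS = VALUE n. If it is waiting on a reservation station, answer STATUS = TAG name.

STATUS = TAG Mul2

cycle 1: issue ADD r0<-Add1 // r0:Add1,r1:9,r2:9,r3:6,r4:5
cycle 2: issue SUB r4<-Add2 // r0:Add1,r1:9,r2:9,r3:6,r4:Add2
cycle 3: CDB Add1=12; issue MUL r4<-Mul1 // r0:12,r1:9,r2:9,r3:6,r4:Mul1
cycle 4: CDB Add2=-3; issue MUL r3<-Mul2 // r0:12,r1:9,r2:9,r3:Mul2,r4:Mul1
cycle 5: stall // r0:12,r1:9,r2:9,r3:Mul2,r4:Mul1
cycle 6: stall // r0:12,r1:9,r2:9,r3:Mul2,r4:Mul1
cycle 7: stall // r0:12,r1:9,r2:9,r3:Mul2,r4:Mul1
cycle 8: stall // r0:12,r1:9,r2:9,r3:Mul2,r4:Mul1
cycle 9: CDB Mul1=-18; issue MUL r0<-Mul1 // r0:Mul1,r1:9,r2:9,r3:Mul2,r4:-18
cycle 10: CDB Mul2=144; issue MUL r3<-Mul2 // r0:Mul1,r1:9,r2:9,r3:Mul2,r4:-18
cycle 11: stall // r0:Mul1,r1:9,r2:9,r3:Mul2,r4:-18
cycle 12: stall // r0:Mul1,r1:9,r2:9,r3:Mul2,r4:-18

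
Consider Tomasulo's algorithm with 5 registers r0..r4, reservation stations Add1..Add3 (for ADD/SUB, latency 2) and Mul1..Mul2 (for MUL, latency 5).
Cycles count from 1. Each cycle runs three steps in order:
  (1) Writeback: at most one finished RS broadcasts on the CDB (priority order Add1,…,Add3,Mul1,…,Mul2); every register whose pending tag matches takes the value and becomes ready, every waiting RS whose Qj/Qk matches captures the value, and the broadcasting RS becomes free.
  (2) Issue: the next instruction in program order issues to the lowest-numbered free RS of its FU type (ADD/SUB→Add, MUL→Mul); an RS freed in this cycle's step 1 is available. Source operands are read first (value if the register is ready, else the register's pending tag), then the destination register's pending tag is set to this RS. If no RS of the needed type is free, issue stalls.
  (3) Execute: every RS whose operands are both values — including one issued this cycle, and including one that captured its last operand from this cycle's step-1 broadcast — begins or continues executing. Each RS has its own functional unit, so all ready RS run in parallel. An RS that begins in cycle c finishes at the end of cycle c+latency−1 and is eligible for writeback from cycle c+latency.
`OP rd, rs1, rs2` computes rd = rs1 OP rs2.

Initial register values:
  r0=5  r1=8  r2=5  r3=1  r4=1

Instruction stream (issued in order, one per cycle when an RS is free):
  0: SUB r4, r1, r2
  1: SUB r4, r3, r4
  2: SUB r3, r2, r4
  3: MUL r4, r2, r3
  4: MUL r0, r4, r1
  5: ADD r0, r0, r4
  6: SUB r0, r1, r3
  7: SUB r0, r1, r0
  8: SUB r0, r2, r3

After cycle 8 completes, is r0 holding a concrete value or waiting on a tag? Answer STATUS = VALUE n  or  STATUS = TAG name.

STATUS = TAG Add3

cycle 1: issue SUB r4<-Add1 // r0:5,r1:8,r2:5,r3:1,r4:Add1
cycle 2: issue SUB r4<-Add2 // r0:5,r1:8,r2:5,r3:1,r4:Add2
cycle 3: CDB Add1=3; issue SUB r3<-Add1 // r0:5,r1:8,r2:5,r3:Add1,r4:Add2
cycle 4: issue MUL r4<-Mul1 // r0:5,r1:8,r2:5,r3:Add1,r4:Mul1
cycle 5: CDB Add2=-2; issue MUL r0<-Mul2 // r0:Mul2,r1:8,r2:5,r3:Add1,r4:Mul1
cycle 6: issue ADD r0<-Add2 // r0:Add2,r1:8,r2:5,r3:Add1,r4:Mul1
cycle 7: CDB Add1=7; issue SUB r0<-Add1 // r0:Add1,r1:8,r2:5,r3:7,r4:Mul1
cycle 8: issue SUB r0<-Add3 // r0:Add3,r1:8,r2:5,r3:7,r4:Mul1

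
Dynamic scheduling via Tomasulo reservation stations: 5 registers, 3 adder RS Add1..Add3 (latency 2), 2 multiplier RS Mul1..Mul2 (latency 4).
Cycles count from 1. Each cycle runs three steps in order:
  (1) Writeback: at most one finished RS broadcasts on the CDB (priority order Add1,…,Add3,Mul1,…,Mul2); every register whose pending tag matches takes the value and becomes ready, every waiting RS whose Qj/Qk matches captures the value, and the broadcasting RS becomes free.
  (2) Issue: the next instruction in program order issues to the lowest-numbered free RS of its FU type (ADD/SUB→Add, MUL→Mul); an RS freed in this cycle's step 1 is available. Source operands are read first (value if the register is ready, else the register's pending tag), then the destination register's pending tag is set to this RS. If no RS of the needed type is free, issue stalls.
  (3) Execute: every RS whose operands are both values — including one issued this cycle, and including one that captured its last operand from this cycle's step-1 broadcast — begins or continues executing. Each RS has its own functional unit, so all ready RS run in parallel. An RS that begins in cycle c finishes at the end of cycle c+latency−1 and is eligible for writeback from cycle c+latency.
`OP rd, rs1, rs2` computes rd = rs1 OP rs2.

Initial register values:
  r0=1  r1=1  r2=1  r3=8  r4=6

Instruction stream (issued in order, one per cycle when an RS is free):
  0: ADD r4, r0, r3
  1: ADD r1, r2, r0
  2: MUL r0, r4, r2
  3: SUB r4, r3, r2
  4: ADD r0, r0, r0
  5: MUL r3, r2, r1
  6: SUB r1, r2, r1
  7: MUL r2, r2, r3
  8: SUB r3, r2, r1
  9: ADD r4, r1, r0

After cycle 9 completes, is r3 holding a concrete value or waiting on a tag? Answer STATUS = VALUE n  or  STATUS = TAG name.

  c1: issue ADD r4<-Add1  regs: r0:1,r1:1,r2:1,r3:8,r4:Add1
  c2: issue ADD r1<-Add2  regs: r0:1,r1:Add2,r2:1,r3:8,r4:Add1
  c3: CDB Add1=9; issue MUL r0<-Mul1  regs: r0:Mul1,r1:Add2,r2:1,r3:8,r4:9
  c4: CDB Add2=2; issue SUB r4<-Add1  regs: r0:Mul1,r1:2,r2:1,r3:8,r4:Add1
  c5: issue ADD r0<-Add2  regs: r0:Add2,r1:2,r2:1,r3:8,r4:Add1
  c6: CDB Add1=7; issue MUL r3<-Mul2  regs: r0:Add2,r1:2,r2:1,r3:Mul2,r4:7
  c7: CDB Mul1=9; issue SUB r1<-Add1  regs: r0:Add2,r1:Add1,r2:1,r3:Mul2,r4:7
  c8: issue MUL r2<-Mul1  regs: r0:Add2,r1:Add1,r2:Mul1,r3:Mul2,r4:7
  c9: CDB Add1=-1; issue SUB r3<-Add1  regs: r0:Add2,r1:-1,r2:Mul1,r3:Add1,r4:7

STATUS = TAG Add1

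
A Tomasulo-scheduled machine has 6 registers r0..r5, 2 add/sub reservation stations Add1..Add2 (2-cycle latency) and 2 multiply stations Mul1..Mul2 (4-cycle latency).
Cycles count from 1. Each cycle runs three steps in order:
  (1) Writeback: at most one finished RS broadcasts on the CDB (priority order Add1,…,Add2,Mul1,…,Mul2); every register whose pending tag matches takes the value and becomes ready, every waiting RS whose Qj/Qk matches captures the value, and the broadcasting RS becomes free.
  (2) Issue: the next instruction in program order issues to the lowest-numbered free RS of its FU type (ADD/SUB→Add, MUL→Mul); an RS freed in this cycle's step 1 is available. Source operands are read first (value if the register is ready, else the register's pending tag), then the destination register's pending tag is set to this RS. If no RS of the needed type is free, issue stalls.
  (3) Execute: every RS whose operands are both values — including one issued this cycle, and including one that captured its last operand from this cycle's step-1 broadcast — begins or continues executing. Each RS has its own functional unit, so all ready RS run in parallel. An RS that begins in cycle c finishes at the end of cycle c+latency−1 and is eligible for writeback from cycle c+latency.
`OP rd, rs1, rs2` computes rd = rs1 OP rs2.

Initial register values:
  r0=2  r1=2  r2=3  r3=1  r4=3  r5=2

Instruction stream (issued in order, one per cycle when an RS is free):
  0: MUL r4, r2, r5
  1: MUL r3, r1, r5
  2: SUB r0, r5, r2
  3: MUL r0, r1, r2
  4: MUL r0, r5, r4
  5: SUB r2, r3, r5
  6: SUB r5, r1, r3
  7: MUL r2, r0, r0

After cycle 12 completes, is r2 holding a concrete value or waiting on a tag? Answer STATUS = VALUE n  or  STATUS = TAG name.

STATUS = TAG Mul1

  c1: issue MUL r4<-Mul1  regs: r0:2,r1:2,r2:3,r3:1,r4:Mul1,r5:2
  c2: issue MUL r3<-Mul2  regs: r0:2,r1:2,r2:3,r3:Mul2,r4:Mul1,r5:2
  c3: issue SUB r0<-Add1  regs: r0:Add1,r1:2,r2:3,r3:Mul2,r4:Mul1,r5:2
  c4: stall  regs: r0:Add1,r1:2,r2:3,r3:Mul2,r4:Mul1,r5:2
  c5: CDB Add1=-1; stall  regs: r0:-1,r1:2,r2:3,r3:Mul2,r4:Mul1,r5:2
  c6: CDB Mul1=6; issue MUL r0<-Mul1  regs: r0:Mul1,r1:2,r2:3,r3:Mul2,r4:6,r5:2
  c7: CDB Mul2=4; issue MUL r0<-Mul2  regs: r0:Mul2,r1:2,r2:3,r3:4,r4:6,r5:2
  c8: issue SUB r2<-Add1  regs: r0:Mul2,r1:2,r2:Add1,r3:4,r4:6,r5:2
  c9: issue SUB r5<-Add2  regs: r0:Mul2,r1:2,r2:Add1,r3:4,r4:6,r5:Add2
  c10: CDB Add1=2; stall  regs: r0:Mul2,r1:2,r2:2,r3:4,r4:6,r5:Add2
  c11: CDB Add2=-2; stall  regs: r0:Mul2,r1:2,r2:2,r3:4,r4:6,r5:-2
  c12: CDB Mul1=6; issue MUL r2<-Mul1  regs: r0:Mul2,r1:2,r2:Mul1,r3:4,r4:6,r5:-2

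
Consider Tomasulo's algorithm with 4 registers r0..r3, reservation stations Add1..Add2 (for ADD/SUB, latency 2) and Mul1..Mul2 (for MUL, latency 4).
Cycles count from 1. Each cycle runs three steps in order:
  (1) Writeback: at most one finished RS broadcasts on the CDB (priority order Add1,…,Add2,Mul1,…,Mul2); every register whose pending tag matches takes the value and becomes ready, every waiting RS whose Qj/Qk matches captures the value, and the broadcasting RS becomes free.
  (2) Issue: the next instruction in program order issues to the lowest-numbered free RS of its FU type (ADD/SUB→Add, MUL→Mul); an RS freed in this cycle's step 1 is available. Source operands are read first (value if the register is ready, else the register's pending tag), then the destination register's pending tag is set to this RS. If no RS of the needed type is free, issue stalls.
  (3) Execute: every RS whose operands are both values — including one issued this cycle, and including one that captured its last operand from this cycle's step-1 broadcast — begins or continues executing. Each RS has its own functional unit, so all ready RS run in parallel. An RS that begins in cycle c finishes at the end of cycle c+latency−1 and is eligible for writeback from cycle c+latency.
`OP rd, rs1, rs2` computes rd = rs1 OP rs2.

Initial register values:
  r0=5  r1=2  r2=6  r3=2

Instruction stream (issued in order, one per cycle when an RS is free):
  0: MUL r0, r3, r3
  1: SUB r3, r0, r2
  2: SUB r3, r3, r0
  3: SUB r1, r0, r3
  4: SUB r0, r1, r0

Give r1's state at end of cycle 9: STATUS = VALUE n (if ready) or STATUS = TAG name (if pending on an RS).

STATUS = TAG Add1

cycle 1: issue MUL r0<-Mul1 // r0:Mul1,r1:2,r2:6,r3:2
cycle 2: issue SUB r3<-Add1 // r0:Mul1,r1:2,r2:6,r3:Add1
cycle 3: issue SUB r3<-Add2 // r0:Mul1,r1:2,r2:6,r3:Add2
cycle 4: stall // r0:Mul1,r1:2,r2:6,r3:Add2
cycle 5: CDB Mul1=4; stall // r0:4,r1:2,r2:6,r3:Add2
cycle 6: stall // r0:4,r1:2,r2:6,r3:Add2
cycle 7: CDB Add1=-2; issue SUB r1<-Add1 // r0:4,r1:Add1,r2:6,r3:Add2
cycle 8: stall // r0:4,r1:Add1,r2:6,r3:Add2
cycle 9: CDB Add2=-6; issue SUB r0<-Add2 // r0:Add2,r1:Add1,r2:6,r3:-6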